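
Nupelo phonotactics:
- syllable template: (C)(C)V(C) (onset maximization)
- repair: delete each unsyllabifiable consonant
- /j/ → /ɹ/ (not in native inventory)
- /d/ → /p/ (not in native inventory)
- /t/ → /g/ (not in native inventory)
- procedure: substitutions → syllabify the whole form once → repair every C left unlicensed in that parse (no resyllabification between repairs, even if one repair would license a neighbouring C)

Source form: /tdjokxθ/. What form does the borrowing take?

pɹok

Substitution: /t/ → /g/, /d/ → /p/, /j/ → /ɹ/, giving /gpɹokxθ/.
The consonants /g/, /x/, /θ/ cannot be parsed into a legal (C)(C)V(C) syllable (at most one coda consonant is licensed; onsets may contain at most 2 consonants).
Each unlicensed consonant is deleted: /g/, /x/, /θ/.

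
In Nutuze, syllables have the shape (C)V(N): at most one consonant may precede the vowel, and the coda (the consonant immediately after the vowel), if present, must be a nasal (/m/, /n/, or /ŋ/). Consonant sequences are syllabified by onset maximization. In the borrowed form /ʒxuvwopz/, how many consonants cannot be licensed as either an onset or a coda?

4

The consonants /ʒ/, /v/, /p/, /z/ cannot be parsed into a legal (C)V(N) syllable (only a nasal (/m/, /n/, or /ŋ/) is licensed in coda position; onsets are limited to one consonant).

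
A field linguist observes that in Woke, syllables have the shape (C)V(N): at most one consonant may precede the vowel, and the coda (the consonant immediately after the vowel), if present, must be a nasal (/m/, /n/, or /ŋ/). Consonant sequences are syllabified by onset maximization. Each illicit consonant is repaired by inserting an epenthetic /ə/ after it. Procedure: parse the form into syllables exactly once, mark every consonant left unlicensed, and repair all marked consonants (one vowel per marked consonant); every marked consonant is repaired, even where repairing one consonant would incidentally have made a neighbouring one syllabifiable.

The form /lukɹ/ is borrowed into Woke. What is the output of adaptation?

The consonants /k/, /ɹ/ cannot be parsed into a legal (C)V(N) syllable (only a nasal (/m/, /n/, or /ŋ/) is licensed in coda position; onsets are limited to one consonant).
Each unlicensed consonant becomes the onset of a new syllable: /k/ → /kə/, /ɹ/ → /ɹə/.

lukəɹə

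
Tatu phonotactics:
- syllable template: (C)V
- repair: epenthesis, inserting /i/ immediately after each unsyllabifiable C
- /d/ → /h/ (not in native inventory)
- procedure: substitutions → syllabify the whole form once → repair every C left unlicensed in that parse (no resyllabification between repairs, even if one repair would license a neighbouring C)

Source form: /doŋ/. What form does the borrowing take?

Substitution: /d/ → /h/, giving /hoŋ/.
Under (C)V, the unsyllabifiable consonants are /ŋ/ (no codas are permitted; onsets are limited to one consonant).
Inserting the epenthetic vowel yields /ŋ/ → /ŋi/.

hoŋi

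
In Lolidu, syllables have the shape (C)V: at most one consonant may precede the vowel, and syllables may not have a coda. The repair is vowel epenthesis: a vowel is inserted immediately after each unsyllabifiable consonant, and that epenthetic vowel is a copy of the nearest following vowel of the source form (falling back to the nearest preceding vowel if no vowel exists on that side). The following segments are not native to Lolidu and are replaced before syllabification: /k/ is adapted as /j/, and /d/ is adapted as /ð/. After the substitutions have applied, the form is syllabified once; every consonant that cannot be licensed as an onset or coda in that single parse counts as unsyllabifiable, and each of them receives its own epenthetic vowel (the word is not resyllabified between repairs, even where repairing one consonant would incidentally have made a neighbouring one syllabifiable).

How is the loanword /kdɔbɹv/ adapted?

Substitution: /k/ → /j/, /d/ → /ð/, giving /jðɔbɹv/.
Under (C)V, the unsyllabifiable consonants are /j/, /b/, /ɹ/, /v/ (no codas are permitted; onsets are limited to one consonant).
Inserting the epenthetic vowel yields /j/ → /jɔ/, /b/ → /bɔ/, /ɹ/ → /ɹɔ/, /v/ → /vɔ/.

jɔðɔbɔɹɔvɔ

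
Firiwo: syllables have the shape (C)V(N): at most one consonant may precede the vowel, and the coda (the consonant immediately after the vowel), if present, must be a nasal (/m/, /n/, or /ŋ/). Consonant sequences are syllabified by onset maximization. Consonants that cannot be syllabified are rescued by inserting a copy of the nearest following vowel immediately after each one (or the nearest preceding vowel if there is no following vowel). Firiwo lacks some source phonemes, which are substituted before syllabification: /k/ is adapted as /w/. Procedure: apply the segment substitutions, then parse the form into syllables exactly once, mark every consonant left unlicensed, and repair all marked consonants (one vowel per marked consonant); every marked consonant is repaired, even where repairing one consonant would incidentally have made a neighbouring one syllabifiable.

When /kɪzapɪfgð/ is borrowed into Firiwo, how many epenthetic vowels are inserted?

After substitution the input is /wɪzapɪfgð/.
The unsyllabifiable consonants are /f/, /g/, /ð/; each receives one epenthetic vowel.

3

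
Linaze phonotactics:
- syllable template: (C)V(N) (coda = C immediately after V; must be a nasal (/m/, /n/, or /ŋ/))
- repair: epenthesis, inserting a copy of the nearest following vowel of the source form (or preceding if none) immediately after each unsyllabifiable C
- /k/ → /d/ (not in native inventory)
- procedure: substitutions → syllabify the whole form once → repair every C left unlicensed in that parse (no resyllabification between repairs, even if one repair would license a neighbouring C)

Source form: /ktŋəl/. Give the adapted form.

dətəŋələ

Substitution: /k/ → /d/, giving /dtŋəl/.
Syllabifying with onset maximization leaves /d/, /t/, /l/ stranded (only a nasal (/m/, /n/, or /ŋ/) is licensed in coda position; onsets are limited to one consonant).
Inserting the epenthetic vowel yields /d/ → /də/, /t/ → /tə/, /l/ → /lə/.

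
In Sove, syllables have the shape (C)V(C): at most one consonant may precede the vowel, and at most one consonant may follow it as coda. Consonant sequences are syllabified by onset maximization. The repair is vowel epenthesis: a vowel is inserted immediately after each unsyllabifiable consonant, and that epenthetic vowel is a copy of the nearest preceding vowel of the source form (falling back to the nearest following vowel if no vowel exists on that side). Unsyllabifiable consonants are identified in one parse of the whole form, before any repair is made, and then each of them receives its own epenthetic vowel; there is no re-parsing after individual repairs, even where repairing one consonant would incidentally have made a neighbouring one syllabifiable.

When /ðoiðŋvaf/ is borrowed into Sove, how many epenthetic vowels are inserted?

The unsyllabifiable consonants are /ŋ/; each receives one epenthetic vowel.

1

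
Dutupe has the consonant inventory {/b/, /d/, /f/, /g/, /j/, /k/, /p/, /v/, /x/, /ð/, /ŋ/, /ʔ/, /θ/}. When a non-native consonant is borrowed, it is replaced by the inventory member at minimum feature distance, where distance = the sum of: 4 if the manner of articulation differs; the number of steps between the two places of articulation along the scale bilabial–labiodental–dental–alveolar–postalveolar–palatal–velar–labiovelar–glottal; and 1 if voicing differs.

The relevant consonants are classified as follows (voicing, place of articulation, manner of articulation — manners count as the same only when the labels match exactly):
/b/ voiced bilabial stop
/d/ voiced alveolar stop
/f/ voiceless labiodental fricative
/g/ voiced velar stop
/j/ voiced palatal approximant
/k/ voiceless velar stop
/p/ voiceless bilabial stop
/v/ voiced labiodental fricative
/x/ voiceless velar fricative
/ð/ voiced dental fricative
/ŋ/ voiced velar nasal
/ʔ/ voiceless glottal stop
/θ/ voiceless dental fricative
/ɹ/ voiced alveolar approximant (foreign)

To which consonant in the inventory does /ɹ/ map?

j

/j/ is closest: same manner (approximant), place distance 2 (alveolar→palatal), same voicing; total 2. Next closest is /d/ at distance 4.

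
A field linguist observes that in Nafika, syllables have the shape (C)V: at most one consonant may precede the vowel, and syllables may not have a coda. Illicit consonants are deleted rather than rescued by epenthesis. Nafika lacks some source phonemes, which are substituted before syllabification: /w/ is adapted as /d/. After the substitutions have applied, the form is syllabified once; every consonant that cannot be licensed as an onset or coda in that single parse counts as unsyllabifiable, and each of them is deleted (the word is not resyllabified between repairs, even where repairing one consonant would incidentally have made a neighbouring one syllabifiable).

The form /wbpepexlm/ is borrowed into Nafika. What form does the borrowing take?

pepe

Substitution: /w/ → /d/, giving /dbpepexlm/.
Under (C)V, the unsyllabifiable consonants are /d/, /b/, /x/, /l/, /m/ (no codas are permitted; onsets are limited to one consonant).
Each unlicensed consonant is deleted: /d/, /b/, /x/, /l/, /m/.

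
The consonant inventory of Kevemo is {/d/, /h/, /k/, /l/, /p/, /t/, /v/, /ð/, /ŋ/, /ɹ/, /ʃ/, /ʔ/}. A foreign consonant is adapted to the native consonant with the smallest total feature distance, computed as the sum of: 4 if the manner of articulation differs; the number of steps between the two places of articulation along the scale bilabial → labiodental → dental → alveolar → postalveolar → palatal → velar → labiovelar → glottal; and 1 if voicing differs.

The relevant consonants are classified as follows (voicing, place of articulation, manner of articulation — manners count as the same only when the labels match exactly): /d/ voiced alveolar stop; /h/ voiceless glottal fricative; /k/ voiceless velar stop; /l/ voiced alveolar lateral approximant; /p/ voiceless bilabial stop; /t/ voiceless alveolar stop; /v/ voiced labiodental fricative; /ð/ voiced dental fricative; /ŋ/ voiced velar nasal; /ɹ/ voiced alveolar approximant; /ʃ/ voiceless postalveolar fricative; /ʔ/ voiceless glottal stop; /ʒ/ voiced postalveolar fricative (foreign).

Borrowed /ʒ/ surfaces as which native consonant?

/ʃ/ is closest: same manner (fricative), place distance 0 (postalveolar→postalveolar), voicing differs (+1); total 1. Next closest is /ð/ at distance 2.

ʃ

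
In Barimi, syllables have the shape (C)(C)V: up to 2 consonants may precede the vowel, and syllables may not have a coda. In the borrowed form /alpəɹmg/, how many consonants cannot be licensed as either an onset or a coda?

3

Syllabifying with onset maximization leaves /ɹ/, /m/, /g/ stranded (no codas are permitted; onsets may contain at most 2 consonants).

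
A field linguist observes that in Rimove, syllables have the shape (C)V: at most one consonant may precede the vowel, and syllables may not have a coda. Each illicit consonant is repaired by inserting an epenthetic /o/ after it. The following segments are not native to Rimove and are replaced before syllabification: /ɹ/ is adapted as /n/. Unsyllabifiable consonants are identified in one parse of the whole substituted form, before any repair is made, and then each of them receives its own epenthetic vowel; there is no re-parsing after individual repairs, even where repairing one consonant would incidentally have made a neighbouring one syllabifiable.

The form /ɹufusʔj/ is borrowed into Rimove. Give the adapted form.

nufusoʔojo

Substitution: /ɹ/ → /n/, giving /nufusʔj/.
Syllabifying with onset maximization leaves /s/, /ʔ/, /j/ stranded (no codas are permitted; onsets are limited to one consonant).
Each unlicensed consonant becomes the onset of a new syllable: /s/ → /so/, /ʔ/ → /ʔo/, /j/ → /jo/.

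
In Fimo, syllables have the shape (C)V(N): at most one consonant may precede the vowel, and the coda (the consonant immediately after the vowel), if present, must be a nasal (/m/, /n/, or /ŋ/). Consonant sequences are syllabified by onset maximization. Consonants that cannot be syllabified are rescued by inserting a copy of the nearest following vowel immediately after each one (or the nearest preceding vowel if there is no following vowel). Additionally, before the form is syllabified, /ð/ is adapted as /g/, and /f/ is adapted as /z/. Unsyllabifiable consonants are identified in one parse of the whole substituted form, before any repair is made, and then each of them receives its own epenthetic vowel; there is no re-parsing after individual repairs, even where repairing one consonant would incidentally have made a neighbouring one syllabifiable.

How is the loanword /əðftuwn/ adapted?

əguzutuwunu

Substitution: /ð/ → /g/, /f/ → /z/, giving /əgztuwn/.
The consonants /g/, /z/, /w/, /n/ cannot be parsed into a legal (C)V(N) syllable (only a nasal (/m/, /n/, or /ŋ/) is licensed in coda position; onsets are limited to one consonant).
Inserting the epenthetic vowel yields /g/ → /gu/, /z/ → /zu/, /w/ → /wu/, /n/ → /nu/.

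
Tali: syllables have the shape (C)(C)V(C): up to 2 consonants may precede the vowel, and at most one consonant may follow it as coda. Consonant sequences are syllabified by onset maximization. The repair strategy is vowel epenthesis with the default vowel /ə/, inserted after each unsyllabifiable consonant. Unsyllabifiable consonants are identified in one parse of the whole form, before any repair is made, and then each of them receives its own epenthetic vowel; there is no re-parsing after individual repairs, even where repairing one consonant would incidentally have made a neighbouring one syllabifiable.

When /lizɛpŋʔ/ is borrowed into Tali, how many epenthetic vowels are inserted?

The unsyllabifiable consonants are /ŋ/, /ʔ/; each receives one epenthetic vowel.

2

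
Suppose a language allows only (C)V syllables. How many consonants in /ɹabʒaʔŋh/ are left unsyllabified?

4

The consonants /b/, /ʔ/, /ŋ/, /h/ cannot be parsed into a legal (C)V syllable (no codas are permitted; onsets are limited to one consonant).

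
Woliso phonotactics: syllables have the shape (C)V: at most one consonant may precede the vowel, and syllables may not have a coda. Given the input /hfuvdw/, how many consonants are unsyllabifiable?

4

Syllabifying with onset maximization leaves /h/, /v/, /d/, /w/ stranded (no codas are permitted; onsets are limited to one consonant).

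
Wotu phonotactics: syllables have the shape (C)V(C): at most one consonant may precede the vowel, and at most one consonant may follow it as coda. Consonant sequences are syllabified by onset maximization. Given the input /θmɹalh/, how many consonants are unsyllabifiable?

Syllabifying with onset maximization leaves /θ/, /m/, /h/ stranded (at most one coda consonant is licensed; onsets are limited to one consonant).

3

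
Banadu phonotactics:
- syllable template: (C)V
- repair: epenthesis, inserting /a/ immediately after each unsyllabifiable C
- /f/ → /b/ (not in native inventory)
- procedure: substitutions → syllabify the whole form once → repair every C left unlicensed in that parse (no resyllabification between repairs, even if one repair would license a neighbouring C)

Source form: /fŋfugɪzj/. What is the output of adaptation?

Substitution: /f/ → /b/, giving /bŋbugɪzj/.
Syllabifying with onset maximization leaves /b/, /ŋ/, /z/, /j/ stranded (no codas are permitted; onsets are limited to one consonant).
Inserting the epenthetic vowel yields /b/ → /ba/, /ŋ/ → /ŋa/, /z/ → /za/, /j/ → /ja/.

baŋabugɪzaja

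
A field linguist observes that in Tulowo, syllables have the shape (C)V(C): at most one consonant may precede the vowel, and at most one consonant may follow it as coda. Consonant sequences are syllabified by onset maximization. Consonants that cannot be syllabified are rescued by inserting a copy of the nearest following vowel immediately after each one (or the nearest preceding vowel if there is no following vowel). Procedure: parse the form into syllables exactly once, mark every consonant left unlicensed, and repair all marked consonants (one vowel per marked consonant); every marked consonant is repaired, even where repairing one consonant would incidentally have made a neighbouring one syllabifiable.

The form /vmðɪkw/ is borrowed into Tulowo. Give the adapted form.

The consonants /v/, /m/, /w/ cannot be parsed into a legal (C)V(C) syllable (at most one coda consonant is licensed; onsets are limited to one consonant).
Epenthesis after each stranded consonant: /v/ → /vɪ/, /m/ → /mɪ/, /w/ → /wɪ/.

vɪmɪðɪkwɪ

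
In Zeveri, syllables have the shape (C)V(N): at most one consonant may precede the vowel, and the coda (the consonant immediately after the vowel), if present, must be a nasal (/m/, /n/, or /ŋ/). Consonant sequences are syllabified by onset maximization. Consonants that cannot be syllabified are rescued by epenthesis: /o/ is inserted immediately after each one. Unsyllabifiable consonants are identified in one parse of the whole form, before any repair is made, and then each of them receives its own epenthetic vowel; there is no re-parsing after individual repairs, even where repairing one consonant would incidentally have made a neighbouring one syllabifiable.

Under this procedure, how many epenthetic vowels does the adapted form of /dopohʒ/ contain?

The unsyllabifiable consonants are /h/, /ʒ/; each receives one epenthetic vowel.

2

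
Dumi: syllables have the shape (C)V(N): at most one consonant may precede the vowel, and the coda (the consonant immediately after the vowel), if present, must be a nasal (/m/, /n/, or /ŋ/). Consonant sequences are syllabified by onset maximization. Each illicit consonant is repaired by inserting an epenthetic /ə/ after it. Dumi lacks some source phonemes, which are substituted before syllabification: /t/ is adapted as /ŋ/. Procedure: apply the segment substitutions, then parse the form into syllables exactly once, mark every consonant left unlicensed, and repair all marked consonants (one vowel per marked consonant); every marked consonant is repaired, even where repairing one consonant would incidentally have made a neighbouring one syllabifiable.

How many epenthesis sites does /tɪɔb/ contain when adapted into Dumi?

After substitution the input is /ŋɪɔb/.
The unsyllabifiable consonants are /b/; each receives one epenthetic vowel.

1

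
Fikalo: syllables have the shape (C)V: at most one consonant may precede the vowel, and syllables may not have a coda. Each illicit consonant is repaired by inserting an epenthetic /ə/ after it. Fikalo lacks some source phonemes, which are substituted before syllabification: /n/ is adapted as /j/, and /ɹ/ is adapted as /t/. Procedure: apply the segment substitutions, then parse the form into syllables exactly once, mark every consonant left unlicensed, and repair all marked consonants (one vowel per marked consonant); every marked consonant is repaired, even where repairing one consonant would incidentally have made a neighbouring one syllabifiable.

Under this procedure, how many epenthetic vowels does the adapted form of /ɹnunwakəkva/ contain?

3

After substitution the input is /tjujwakəkva/.
The unsyllabifiable consonants are /t/, /j/, /k/; each receives one epenthetic vowel.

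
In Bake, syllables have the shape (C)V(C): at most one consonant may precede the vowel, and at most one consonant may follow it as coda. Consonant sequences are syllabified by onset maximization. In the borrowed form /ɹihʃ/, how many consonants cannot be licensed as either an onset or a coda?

1

The consonants /ʃ/ cannot be parsed into a legal (C)V(C) syllable (at most one coda consonant is licensed; onsets are limited to one consonant).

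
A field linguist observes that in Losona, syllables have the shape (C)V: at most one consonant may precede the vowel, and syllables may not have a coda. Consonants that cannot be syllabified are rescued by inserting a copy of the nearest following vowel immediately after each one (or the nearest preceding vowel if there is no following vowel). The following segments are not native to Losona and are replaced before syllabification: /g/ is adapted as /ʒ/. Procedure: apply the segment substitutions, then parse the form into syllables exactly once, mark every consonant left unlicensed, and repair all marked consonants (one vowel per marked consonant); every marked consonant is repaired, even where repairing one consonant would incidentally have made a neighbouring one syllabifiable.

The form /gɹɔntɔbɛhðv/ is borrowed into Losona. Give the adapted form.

ʒɔɹɔnɔtɔbɛhɛðɛvɛ

Substitution: /g/ → /ʒ/, giving /ʒɹɔntɔbɛhðv/.
The consonants /ʒ/, /n/, /h/, /ð/, /v/ cannot be parsed into a legal (C)V syllable (no codas are permitted; onsets are limited to one consonant).
Inserting the epenthetic vowel yields /ʒ/ → /ʒɔ/, /n/ → /nɔ/, /h/ → /hɛ/, /ð/ → /ðɛ/, /v/ → /vɛ/.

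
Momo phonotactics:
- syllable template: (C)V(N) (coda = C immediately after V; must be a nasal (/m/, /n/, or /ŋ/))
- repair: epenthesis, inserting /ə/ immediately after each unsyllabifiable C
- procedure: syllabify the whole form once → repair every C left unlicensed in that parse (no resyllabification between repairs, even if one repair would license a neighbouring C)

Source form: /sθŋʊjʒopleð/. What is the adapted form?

Syllabifying with onset maximization leaves /s/, /θ/, /j/, /p/, /ð/ stranded (only a nasal (/m/, /n/, or /ŋ/) is licensed in coda position; onsets are limited to one consonant).
Each unlicensed consonant becomes the onset of a new syllable: /s/ → /sə/, /θ/ → /θə/, /j/ → /jə/, /p/ → /pə/, /ð/ → /ðə/.

səθəŋʊjəʒopəleðə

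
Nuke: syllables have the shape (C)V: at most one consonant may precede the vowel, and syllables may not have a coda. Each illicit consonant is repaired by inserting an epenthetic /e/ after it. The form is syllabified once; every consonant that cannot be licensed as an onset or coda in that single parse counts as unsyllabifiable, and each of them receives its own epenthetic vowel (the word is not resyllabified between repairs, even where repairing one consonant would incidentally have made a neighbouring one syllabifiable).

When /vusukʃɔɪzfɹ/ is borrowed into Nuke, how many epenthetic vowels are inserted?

The unsyllabifiable consonants are /k/, /z/, /f/, /ɹ/; each receives one epenthetic vowel.

4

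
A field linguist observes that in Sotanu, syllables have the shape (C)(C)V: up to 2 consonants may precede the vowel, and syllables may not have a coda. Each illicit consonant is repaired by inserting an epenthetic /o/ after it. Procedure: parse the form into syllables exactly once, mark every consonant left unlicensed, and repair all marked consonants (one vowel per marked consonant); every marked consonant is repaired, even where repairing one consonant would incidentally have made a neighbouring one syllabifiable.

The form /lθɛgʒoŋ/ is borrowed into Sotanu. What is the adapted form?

lθɛgʒoŋo

Under (C)(C)V, the unsyllabifiable consonants are /ŋ/ (no codas are permitted; onsets may contain at most 2 consonants).
Each unlicensed consonant becomes the onset of a new syllable: /ŋ/ → /ŋo/.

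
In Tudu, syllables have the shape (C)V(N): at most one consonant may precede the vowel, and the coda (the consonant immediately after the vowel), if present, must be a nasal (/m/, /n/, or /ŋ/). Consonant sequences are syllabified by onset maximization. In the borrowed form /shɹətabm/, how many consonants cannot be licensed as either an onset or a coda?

4

Under (C)V(N), the unsyllabifiable consonants are /s/, /h/, /b/, /m/ (only a nasal (/m/, /n/, or /ŋ/) is licensed in coda position; onsets are limited to one consonant).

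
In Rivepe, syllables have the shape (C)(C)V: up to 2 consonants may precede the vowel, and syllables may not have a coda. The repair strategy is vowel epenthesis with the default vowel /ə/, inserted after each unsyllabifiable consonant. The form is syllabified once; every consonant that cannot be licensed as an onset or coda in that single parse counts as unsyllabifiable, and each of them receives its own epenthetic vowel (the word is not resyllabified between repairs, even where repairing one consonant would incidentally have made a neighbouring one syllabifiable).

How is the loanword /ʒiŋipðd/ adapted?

ʒiŋipəðədə

Syllabifying with onset maximization leaves /p/, /ð/, /d/ stranded (no codas are permitted; onsets may contain at most 2 consonants).
Each unlicensed consonant becomes the onset of a new syllable: /p/ → /pə/, /ð/ → /ðə/, /d/ → /də/.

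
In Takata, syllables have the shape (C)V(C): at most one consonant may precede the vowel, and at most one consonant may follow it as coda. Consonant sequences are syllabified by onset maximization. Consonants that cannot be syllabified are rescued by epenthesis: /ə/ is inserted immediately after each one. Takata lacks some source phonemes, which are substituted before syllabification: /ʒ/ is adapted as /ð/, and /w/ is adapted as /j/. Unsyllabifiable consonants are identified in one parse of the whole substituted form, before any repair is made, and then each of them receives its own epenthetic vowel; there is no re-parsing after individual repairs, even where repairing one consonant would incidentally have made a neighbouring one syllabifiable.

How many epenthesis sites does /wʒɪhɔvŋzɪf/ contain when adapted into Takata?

2

After substitution the input is /jðɪhɔvŋzɪf/.
The unsyllabifiable consonants are /j/, /ŋ/; each receives one epenthetic vowel.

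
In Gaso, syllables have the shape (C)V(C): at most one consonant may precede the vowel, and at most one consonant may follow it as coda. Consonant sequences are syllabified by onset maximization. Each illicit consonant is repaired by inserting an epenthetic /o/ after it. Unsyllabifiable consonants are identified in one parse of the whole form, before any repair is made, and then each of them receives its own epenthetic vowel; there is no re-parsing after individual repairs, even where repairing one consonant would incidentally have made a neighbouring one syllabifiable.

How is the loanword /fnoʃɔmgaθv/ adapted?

fonoʃɔmgaθvo

Syllabifying with onset maximization leaves /f/, /v/ stranded (at most one coda consonant is licensed; onsets are limited to one consonant).
Each unlicensed consonant becomes the onset of a new syllable: /f/ → /fo/, /v/ → /vo/.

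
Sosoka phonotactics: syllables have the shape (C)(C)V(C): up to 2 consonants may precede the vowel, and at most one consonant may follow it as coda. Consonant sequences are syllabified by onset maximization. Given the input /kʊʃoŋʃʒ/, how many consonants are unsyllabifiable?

2

Syllabifying with onset maximization leaves /ʃ/, /ʒ/ stranded (at most one coda consonant is licensed; onsets may contain at most 2 consonants).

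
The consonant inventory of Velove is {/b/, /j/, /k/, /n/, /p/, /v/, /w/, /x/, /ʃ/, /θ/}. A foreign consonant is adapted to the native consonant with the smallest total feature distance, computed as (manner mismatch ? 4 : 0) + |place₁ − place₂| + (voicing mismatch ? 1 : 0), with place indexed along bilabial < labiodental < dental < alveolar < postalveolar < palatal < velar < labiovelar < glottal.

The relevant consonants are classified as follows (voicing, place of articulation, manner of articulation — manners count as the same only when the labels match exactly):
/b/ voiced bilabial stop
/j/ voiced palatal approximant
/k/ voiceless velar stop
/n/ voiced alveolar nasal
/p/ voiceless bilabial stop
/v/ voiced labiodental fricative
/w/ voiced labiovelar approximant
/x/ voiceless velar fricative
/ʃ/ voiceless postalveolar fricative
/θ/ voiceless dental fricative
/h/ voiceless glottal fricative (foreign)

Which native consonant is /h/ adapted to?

x

/x/ is closest: same manner (fricative), place distance 2 (glottal→velar), same voicing; total 2. Next closest is /ʃ/ at distance 4.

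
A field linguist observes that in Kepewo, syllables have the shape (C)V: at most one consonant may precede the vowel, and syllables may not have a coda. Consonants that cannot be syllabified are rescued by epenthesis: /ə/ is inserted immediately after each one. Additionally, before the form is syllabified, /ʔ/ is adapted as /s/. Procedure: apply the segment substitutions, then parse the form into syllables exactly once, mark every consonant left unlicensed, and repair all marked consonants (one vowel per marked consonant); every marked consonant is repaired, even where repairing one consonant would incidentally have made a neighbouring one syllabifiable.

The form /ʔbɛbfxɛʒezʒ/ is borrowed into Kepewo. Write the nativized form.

səbɛbəfəxɛʒezəʒə

Substitution: /ʔ/ → /s/, giving /sbɛbfxɛʒezʒ/.
The consonants /s/, /b/, /f/, /z/, /ʒ/ cannot be parsed into a legal (C)V syllable (no codas are permitted; onsets are limited to one consonant).
Epenthesis after each stranded consonant: /s/ → /sə/, /b/ → /bə/, /f/ → /fə/, /z/ → /zə/, /ʒ/ → /ʒə/.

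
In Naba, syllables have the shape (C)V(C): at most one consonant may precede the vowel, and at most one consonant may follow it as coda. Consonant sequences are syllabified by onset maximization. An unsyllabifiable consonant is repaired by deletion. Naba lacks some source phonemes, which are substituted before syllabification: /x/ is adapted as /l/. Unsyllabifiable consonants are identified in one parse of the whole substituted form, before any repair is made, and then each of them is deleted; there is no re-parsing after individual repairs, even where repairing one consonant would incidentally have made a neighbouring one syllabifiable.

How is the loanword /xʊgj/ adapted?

Substitution: /x/ → /l/, giving /lʊgj/.
Syllabifying with onset maximization leaves /j/ stranded (at most one coda consonant is licensed; onsets are limited to one consonant).
Deleting the stranded consonants removes /j/.

lʊg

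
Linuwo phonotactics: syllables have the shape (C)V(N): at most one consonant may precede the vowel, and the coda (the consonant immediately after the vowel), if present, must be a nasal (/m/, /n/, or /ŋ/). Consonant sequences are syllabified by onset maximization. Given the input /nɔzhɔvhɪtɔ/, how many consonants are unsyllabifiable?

2

Syllabifying with onset maximization leaves /z/, /v/ stranded (only a nasal (/m/, /n/, or /ŋ/) is licensed in coda position; onsets are limited to one consonant).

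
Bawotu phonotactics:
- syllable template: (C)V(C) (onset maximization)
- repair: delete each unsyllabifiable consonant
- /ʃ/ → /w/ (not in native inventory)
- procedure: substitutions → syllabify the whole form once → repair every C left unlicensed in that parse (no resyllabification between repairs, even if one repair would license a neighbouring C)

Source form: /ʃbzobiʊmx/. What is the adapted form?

Substitution: /ʃ/ → /w/, giving /wbzobiʊmx/.
The consonants /w/, /b/, /x/ cannot be parsed into a legal (C)V(C) syllable (at most one coda consonant is licensed; onsets are limited to one consonant).
Deletion applies to /w/, /b/, /x/.

zobiʊm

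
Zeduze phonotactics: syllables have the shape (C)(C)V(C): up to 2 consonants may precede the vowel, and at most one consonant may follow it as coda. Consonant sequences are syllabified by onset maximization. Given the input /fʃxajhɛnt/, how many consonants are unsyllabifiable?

2

Under (C)(C)V(C), the unsyllabifiable consonants are /f/, /t/ (at most one coda consonant is licensed; onsets may contain at most 2 consonants).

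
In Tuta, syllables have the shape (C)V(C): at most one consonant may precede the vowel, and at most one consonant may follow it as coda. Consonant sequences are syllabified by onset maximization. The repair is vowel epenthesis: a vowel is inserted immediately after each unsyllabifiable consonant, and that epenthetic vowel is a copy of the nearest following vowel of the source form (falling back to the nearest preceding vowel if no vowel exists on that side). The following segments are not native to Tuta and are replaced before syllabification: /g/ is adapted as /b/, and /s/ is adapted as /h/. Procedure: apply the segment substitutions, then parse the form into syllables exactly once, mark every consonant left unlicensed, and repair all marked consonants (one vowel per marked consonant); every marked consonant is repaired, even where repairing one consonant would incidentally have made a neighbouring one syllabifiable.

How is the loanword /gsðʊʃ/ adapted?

bʊhʊðʊʃ

Substitution: /g/ → /b/, /s/ → /h/, giving /bhðʊʃ/.
Syllabifying with onset maximization leaves /b/, /h/ stranded (at most one coda consonant is licensed; onsets are limited to one consonant).
Epenthesis after each stranded consonant: /b/ → /bʊ/, /h/ → /hʊ/.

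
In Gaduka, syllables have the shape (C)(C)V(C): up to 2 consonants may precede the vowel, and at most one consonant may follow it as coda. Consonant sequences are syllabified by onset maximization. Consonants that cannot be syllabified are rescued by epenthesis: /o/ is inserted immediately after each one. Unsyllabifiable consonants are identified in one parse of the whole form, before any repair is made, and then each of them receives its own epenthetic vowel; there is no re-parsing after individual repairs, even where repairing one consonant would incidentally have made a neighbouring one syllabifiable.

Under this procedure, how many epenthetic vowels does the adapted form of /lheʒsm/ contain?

2

The unsyllabifiable consonants are /s/, /m/; each receives one epenthetic vowel.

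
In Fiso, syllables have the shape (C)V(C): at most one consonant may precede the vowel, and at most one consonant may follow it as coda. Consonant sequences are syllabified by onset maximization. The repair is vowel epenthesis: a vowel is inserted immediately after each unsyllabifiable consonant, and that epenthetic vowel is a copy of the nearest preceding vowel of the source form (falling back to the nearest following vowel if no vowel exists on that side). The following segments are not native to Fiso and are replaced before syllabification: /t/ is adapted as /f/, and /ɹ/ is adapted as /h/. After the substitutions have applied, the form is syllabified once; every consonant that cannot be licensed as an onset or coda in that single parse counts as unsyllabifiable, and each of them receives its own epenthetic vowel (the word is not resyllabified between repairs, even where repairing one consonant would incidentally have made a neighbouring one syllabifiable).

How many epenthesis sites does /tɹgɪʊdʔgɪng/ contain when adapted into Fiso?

4

After substitution the input is /fhgɪʊdʔgɪng/.
The unsyllabifiable consonants are /f/, /h/, /ʔ/, /g/; each receives one epenthetic vowel.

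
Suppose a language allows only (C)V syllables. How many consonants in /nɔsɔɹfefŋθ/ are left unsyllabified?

The consonants /ɹ/, /f/, /ŋ/, /θ/ cannot be parsed into a legal (C)V syllable (no codas are permitted; onsets are limited to one consonant).

4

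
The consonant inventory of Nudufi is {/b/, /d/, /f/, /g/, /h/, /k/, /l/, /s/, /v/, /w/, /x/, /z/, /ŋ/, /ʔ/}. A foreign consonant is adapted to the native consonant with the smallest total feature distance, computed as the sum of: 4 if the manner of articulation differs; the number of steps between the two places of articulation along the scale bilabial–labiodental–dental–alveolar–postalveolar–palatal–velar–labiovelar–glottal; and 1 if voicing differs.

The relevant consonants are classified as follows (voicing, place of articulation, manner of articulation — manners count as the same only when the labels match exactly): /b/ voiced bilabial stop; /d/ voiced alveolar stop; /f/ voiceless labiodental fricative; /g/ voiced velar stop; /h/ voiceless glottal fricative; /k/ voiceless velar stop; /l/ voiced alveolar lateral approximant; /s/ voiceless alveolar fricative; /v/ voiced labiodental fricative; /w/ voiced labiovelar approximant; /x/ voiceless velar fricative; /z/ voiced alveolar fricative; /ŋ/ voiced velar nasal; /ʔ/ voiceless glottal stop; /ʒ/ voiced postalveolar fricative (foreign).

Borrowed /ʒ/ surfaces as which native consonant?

z

/z/ is closest: same manner (fricative), place distance 1 (postalveolar→alveolar), same voicing; total 1. Next closest is /s/ at distance 2.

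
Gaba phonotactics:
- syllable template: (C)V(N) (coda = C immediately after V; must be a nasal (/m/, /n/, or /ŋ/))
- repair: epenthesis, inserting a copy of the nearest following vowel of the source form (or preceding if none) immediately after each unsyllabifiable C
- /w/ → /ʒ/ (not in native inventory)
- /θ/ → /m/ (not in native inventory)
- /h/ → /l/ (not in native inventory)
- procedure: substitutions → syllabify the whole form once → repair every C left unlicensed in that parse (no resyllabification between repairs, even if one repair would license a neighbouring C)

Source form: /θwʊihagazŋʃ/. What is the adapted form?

mʊʒʊilagazaŋaʃa

Substitution: /θ/ → /m/, /w/ → /ʒ/, /h/ → /l/, giving /mʒʊilagazŋʃ/.
The consonants /m/, /z/, /ŋ/, /ʃ/ cannot be parsed into a legal (C)V(N) syllable (only a nasal (/m/, /n/, or /ŋ/) is licensed in coda position; onsets are limited to one consonant).
Each unlicensed consonant becomes the onset of a new syllable: /m/ → /mʊ/, /z/ → /za/, /ŋ/ → /ŋa/, /ʃ/ → /ʃa/.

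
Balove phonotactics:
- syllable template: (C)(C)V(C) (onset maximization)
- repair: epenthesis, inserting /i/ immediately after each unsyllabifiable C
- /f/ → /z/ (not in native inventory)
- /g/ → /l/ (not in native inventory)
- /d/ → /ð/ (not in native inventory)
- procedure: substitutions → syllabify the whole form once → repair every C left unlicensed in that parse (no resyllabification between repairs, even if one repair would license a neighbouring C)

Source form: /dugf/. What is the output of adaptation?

Substitution: /d/ → /ð/, /g/ → /l/, /f/ → /z/, giving /ðulz/.
Under (C)(C)V(C), the unsyllabifiable consonants are /z/ (at most one coda consonant is licensed; onsets may contain at most 2 consonants).
Inserting the epenthetic vowel yields /z/ → /zi/.

ðulzi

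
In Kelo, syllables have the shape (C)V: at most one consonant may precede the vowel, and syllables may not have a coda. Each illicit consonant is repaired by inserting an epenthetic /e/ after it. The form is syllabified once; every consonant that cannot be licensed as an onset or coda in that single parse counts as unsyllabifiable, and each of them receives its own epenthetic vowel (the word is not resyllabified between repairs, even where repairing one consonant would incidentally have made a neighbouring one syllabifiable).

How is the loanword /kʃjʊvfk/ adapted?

Under (C)V, the unsyllabifiable consonants are /k/, /ʃ/, /v/, /f/, /k/ (no codas are permitted; onsets are limited to one consonant).
Epenthesis after each stranded consonant: /k/ → /ke/, /ʃ/ → /ʃe/, /v/ → /ve/, /f/ → /fe/, /k/ → /ke/.

keʃejʊvefeke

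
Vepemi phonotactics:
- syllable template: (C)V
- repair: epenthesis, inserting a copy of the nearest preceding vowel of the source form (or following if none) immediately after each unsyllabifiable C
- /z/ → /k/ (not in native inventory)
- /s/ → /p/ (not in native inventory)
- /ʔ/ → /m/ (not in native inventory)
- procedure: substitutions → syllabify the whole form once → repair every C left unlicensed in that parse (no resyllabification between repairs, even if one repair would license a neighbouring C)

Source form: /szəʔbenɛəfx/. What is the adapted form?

pəkəməbenɛəfəxə

Substitution: /s/ → /p/, /z/ → /k/, /ʔ/ → /m/, giving /pkəmbenɛəfx/.
Under (C)V, the unsyllabifiable consonants are /p/, /m/, /f/, /x/ (no codas are permitted; onsets are limited to one consonant).
Epenthesis after each stranded consonant: /p/ → /pə/, /m/ → /mə/, /f/ → /fə/, /x/ → /xə/.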